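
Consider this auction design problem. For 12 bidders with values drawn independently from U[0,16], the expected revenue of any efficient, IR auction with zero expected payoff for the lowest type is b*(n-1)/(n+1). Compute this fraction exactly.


Step 1: By Revenue Equivalence, expected revenue = b*(n-1)/(n+1)
Step 2: Substituting n = 12, b = 16
Step 3: Revenue = 16*(12-1)/(12+1) = 16*11/13
Step 4: Revenue = 176/13

176/13


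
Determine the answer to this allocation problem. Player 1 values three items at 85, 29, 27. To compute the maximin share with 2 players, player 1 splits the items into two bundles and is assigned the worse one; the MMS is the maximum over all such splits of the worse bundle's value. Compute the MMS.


Step 1: Item values = 85, 29, 27
Step 2: Enumerate all 2-bundle partitions and take the smaller bundle:
  Partition 1: {85} vs {29,27} -> bundles 85, 56; min = 56
  Partition 2: {29} vs {85,27} -> bundles 29, 112; min = 29
  Partition 3: {27} vs {85,29} -> bundles 27, 114; min = 27
Step 3: MMS = max(56, 29, 27) = 56

56


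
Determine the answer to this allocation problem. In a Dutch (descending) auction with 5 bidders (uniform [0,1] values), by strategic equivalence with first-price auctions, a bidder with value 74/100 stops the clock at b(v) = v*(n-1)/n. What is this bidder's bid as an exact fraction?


Step 1: Dutch auctions are strategically equivalent to first-price auctions
Step 2: The equilibrium bid is b(v) = v*(n-1)/n
Step 3: b = 37/50 * 4/5
Step 4: b = 74/125

74/125


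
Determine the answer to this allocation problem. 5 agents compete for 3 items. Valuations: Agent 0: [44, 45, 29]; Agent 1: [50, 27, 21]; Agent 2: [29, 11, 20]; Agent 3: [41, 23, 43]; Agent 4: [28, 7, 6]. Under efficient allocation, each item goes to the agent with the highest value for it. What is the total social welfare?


Step 1: For each item, find the maximum value among all agents.
Step 2: Item 0 -> Agent 1 (value 50)
Step 3: Item 1 -> Agent 0 (value 45)
Step 4: Item 2 -> Agent 3 (value 43)
Step 5: Total welfare = 50 + 45 + 43 = 138

138


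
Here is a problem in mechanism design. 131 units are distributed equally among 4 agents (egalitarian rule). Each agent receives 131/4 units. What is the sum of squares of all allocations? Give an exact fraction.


Step 1: Each agent's share = 131/4
Step 2: Square of each share = (131/4)^2 = 17161/16
Step 3: Sum of squares = 4 * 17161/16 = 17161/4

17161/4


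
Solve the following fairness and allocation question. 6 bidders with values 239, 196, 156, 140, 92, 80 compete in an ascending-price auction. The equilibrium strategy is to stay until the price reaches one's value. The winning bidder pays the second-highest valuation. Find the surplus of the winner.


Step 1: Identify the highest value: 239
Step 2: Identify the second-highest value: 196
Step 3: The final price = second-highest value = 196
Step 4: Surplus = 239 - 196 = 43

43


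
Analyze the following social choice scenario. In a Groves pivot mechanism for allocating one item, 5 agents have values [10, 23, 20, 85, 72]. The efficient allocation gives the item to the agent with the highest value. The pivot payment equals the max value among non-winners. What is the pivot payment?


Step 1: The efficient winner is agent 3 with value 85
Step 2: Other agents' values: [10, 23, 20, 72]
Step 3: Pivot payment = max(others) = 72
Step 4: The winner pays 72

72


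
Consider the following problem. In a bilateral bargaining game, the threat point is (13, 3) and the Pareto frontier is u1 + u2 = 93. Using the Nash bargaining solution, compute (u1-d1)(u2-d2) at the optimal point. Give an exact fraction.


Step 1: The Nash solution splits surplus symmetrically above the disagreement point
Step 2: u1 = (total + d1 - d2)/2 = (93 + 13 - 3)/2 = 103/2
Step 3: u2 = (total - d1 + d2)/2 = (93 - 13 + 3)/2 = 83/2
Step 4: Nash product = (103/2 - 13) * (83/2 - 3)
Step 5: = 77/2 * 77/2 = 5929/4

5929/4


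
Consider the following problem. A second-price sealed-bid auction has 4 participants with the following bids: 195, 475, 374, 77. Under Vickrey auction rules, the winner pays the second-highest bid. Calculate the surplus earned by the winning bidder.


Step 1: Sort bids in descending order: 475, 374, 195, 77
Step 2: The winning bid is the highest: 475
Step 3: The payment equals the second-highest bid: 374
Step 4: Surplus = winner's bid - payment = 475 - 374 = 101

101


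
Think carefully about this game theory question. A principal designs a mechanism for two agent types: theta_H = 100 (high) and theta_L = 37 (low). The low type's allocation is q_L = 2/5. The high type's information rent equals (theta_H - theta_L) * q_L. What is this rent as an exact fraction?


Step 1: theta_H - theta_L = 100 - 37 = 63
Step 2: Information rent = (theta_H - theta_L) * q_L
Step 3: = 63 * 2/5
Step 4: = 126/5

126/5


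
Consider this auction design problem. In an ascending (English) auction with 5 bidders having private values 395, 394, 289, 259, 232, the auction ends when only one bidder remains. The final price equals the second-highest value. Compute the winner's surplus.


Step 1: Identify the highest value: 395
Step 2: Identify the second-highest value: 394
Step 3: The final price = second-highest value = 394
Step 4: Surplus = 395 - 394 = 1

1


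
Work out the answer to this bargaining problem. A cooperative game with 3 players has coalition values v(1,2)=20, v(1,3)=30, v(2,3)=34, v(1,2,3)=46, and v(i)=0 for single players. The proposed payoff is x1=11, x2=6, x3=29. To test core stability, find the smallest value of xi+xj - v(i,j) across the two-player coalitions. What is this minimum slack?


Step 1: Slack for coalition (1,2): x1+x2 - v12 = 17 - 20 = -3
Step 2: Slack for coalition (1,3): x1+x3 - v13 = 40 - 30 = 10
Step 3: Slack for coalition (2,3): x2+x3 - v23 = 35 - 34 = 1
Step 4: Minimum slack = min(-3, 10, 1) = -3, attained by (1,2); coalition (1,2) can block (slack < 0), so the allocation is not in the core

-3


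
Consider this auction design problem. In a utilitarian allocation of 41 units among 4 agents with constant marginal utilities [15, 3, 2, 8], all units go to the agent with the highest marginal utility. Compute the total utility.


Step 1: The marginal utilities are [15, 3, 2, 8]
Step 2: The highest marginal utility is 15
Step 3: All 41 units go to that agent
Step 4: Total utility = 15 * 41 = 615

615


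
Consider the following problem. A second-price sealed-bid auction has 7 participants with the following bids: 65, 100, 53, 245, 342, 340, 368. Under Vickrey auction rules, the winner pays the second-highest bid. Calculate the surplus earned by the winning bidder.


Step 1: Sort bids in descending order: 368, 342, 340, 245, 100, 65, 53
Step 2: The winning bid is the highest: 368
Step 3: The payment equals the second-highest bid: 342
Step 4: Surplus = winner's bid - payment = 368 - 342 = 26

26


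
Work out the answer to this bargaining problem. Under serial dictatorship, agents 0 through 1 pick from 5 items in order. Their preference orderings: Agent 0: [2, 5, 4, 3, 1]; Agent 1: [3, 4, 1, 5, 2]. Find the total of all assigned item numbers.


Step 1: Agent 0 picks item 2
Step 2: Agent 1 picks item 3
Step 3: Sum = 2 + 3 = 5

5


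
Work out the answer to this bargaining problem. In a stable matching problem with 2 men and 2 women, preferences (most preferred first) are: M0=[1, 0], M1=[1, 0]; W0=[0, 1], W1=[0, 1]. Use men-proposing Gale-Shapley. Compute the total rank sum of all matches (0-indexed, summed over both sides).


Step 1: Run Gale-Shapley (men propose, women hold best offer):
  M0 proposes to W1; she accepts
  M1 proposes to W1; rejected
  M1 proposes to W0; she accepts
Step 2: Final matching: W0-M1, W1-M0
Step 3: 0-indexed ranks (man's rank of his match, then woman's): 1 + 1 + 0 + 0
Step 4: Total rank sum = 2

2


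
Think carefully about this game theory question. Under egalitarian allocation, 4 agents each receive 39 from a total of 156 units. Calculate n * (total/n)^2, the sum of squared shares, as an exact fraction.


Step 1: Each agent's share = 156/4 = 39
Step 2: Square of each share = (39)^2 = 1521
Step 3: Sum of squares = 4 * 1521 = 6084

6084


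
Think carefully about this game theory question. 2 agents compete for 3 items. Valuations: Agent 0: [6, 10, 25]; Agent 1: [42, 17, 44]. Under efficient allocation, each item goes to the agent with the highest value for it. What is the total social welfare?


Step 1: For each item, find the maximum value among all agents.
Step 2: Item 0 -> Agent 1 (value 42)
Step 3: Item 1 -> Agent 1 (value 17)
Step 4: Item 2 -> Agent 1 (value 44)
Step 5: Total welfare = 42 + 17 + 44 = 103

103


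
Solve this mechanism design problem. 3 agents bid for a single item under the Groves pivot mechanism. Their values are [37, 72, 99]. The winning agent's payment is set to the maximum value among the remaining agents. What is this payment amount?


Step 1: The efficient winner is agent 2 with value 99
Step 2: Other agents' values: [37, 72]
Step 3: Pivot payment = max(others) = 72
Step 4: The winner pays 72

72


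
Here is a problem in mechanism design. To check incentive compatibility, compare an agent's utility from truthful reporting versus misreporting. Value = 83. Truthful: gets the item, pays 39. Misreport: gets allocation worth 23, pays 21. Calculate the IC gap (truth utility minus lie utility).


Step 1: U(truth) = value - payment = 83 - 39 = 44
Step 2: U(lie) = allocation - payment = 23 - 21 = 2
Step 3: IC gap = 44 - 2 = 42

42


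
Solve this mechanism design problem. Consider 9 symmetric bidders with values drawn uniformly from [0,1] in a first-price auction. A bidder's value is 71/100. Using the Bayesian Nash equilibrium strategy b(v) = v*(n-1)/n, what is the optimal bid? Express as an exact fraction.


Step 1: The symmetric BNE bidding function is b(v) = v * (n-1) / n
Step 2: Substitute v = 71/100 and n = 9
Step 3: b = 71/100 * 8/9
Step 4: b = 142/225

142/225


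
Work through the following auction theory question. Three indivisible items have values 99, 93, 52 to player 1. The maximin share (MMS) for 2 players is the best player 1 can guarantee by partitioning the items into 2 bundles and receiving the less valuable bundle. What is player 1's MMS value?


Step 1: Item values = 99, 93, 52
Step 2: Enumerate all 2-bundle partitions and take the smaller bundle:
  Partition 1: {99} vs {93,52} -> bundles 99, 145; min = 99
  Partition 2: {93} vs {99,52} -> bundles 93, 151; min = 93
  Partition 3: {52} vs {99,93} -> bundles 52, 192; min = 52
Step 3: MMS = max(99, 93, 52) = 99

99


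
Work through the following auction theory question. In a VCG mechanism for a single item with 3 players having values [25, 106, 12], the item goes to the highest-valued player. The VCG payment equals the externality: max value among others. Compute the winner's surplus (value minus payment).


Step 1: The winner is the agent with the highest value: agent 1 with value 106
Step 2: Values of other agents: [25, 12]
Step 3: VCG payment = max of others' values = 25
Step 4: Surplus = 106 - 25 = 81

81


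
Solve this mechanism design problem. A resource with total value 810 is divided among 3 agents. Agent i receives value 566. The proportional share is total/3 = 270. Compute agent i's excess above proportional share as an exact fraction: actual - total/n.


Step 1: Proportional share = 810/3 = 270
Step 2: Agent's actual allocation = 566
Step 3: Excess = 566 - 270 = 296

296


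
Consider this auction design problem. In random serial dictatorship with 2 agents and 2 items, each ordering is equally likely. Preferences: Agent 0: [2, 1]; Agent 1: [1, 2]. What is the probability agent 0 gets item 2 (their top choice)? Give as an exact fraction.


Step 1: Agent 0 wants item 2
Step 2: There are 2 possible orderings of agents
Step 3: In 2 orderings, agent 0 gets item 2
Step 4: Probability = 2/2 = 1

1


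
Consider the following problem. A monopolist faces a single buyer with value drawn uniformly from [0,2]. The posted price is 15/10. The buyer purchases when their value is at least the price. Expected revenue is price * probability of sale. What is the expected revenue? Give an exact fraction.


Step 1: Posted price r = 3/2, value support [0,2]
Step 2: P(v >= r) = (2 - 3/2)/2 = 1/4
Step 3: Expected revenue = r * P(v >= r) = 3/2 * 1/4
Step 4: Revenue = 3/8

3/8


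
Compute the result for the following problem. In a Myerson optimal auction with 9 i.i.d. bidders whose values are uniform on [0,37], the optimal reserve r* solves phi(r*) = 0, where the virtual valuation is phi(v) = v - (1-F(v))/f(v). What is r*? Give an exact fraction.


Step 1: For U[0,37], F(v) = v/37 and f(v) = 1/37
Step 2: phi(v) = v - (1 - v/37)/(1/37) = v - (37 - v) = 2v - 37
Step 3: Set phi(r*) = 0: 2r* - 37 = 0
Step 4: r* = 37/2 (the number of bidders n = 9 does not enter)

37/2


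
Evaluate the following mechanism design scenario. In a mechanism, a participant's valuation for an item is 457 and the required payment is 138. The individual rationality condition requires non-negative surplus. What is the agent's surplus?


Step 1: Surplus = value - payment = 457 - 138 = 319
Step 2: IR is satisfied (surplus >= 0)

319


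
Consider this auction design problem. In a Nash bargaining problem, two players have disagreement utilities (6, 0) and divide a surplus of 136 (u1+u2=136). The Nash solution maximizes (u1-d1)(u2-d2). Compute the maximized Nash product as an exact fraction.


Step 1: The Nash solution splits surplus symmetrically above the disagreement point
Step 2: u1 = (total + d1 - d2)/2 = (136 + 6 - 0)/2 = 71
Step 3: u2 = (total - d1 + d2)/2 = (136 - 6 + 0)/2 = 65
Step 4: Nash product = (71 - 6) * (65 - 0)
Step 5: = 65 * 65 = 4225

4225


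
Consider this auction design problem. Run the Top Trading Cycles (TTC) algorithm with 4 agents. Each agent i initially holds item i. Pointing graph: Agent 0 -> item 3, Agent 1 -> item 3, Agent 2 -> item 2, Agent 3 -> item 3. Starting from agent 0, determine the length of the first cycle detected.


Step 1: Trace the pointer graph from agent 0: 0 -> 3 -> 3
Step 2: A cycle is detected when we revisit agent 3
Step 3: The cycle is: 3 -> 3
Step 4: Cycle length = 1

1


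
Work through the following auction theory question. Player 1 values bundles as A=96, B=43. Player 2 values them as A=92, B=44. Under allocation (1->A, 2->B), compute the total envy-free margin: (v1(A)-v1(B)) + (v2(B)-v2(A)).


Step 1: Player 1's margin = v1(A) - v1(B) = 96 - 43 = 53
Step 2: Player 2's margin = v2(B) - v2(A) = 44 - 92 = -48
Step 3: Total margin = 53 + -48 = 5

5


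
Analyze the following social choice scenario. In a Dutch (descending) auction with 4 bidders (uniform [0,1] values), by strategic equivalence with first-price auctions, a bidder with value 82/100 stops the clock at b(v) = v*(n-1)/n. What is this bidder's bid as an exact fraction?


Step 1: Dutch auctions are strategically equivalent to first-price auctions
Step 2: The equilibrium bid is b(v) = v*(n-1)/n
Step 3: b = 41/50 * 3/4
Step 4: b = 123/200

123/200


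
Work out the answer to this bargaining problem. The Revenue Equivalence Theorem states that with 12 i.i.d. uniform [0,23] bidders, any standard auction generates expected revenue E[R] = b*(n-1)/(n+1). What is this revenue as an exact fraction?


Step 1: By Revenue Equivalence, expected revenue = b*(n-1)/(n+1)
Step 2: Substituting n = 12, b = 23
Step 3: Revenue = 23*(12-1)/(12+1) = 23*11/13
Step 4: Revenue = 253/13

253/13


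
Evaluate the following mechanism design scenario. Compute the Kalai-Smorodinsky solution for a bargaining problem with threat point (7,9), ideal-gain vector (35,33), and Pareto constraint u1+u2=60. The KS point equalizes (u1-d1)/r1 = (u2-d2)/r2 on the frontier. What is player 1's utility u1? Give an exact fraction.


Step 1: At the KS point, (u1-d1)/r1 = (u2-d2)/r2 = t and u1+u2 = 60
Step 2: u1 = d1 + r1*t and u2 = d2 + r2*t, so (d1 + r1*t) + (d2 + r2*t) = 60
Step 3: t = (60 - 7 - 9)/(35 + 33) = 44/68 = 11/17
Step 4: u1 = d1 + r1*t = 7 + 35 * 11/17 = 504/17
Step 5: (Check: u2 = d2 + r2*t = 516/17; u1+u2 = 504/17 + 516/17 = 60, on the frontier.)

504/17


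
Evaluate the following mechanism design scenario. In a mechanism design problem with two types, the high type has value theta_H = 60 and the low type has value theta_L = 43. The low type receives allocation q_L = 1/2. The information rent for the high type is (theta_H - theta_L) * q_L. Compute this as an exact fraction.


Step 1: theta_H - theta_L = 60 - 43 = 17
Step 2: Information rent = (theta_H - theta_L) * q_L
Step 3: = 17 * 1/2
Step 4: = 17/2

17/2


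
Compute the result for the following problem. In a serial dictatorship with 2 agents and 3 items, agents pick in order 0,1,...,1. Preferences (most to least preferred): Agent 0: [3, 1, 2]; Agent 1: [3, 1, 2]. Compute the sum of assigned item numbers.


Step 1: Agent 0 picks item 3
Step 2: Agent 1 picks item 1
Step 3: Sum = 3 + 1 = 4

4


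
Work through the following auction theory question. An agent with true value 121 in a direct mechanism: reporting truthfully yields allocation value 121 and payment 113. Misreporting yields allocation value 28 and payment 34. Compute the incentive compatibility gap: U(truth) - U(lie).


Step 1: U(truth) = value - payment = 121 - 113 = 8
Step 2: U(lie) = allocation - payment = 28 - 34 = -6
Step 3: IC gap = 8 - (-6) = 14

14


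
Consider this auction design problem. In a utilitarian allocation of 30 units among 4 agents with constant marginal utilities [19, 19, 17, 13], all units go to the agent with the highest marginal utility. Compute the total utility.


Step 1: The marginal utilities are [19, 19, 17, 13]
Step 2: The highest marginal utility is 19
Step 3: All 30 units go to that agent
Step 4: Total utility = 19 * 30 = 570

570


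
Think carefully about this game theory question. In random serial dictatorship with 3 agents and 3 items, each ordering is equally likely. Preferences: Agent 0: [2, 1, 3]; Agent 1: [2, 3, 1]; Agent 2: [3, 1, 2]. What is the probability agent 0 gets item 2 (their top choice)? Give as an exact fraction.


Step 1: Agent 0 wants item 2
Step 2: There are 6 possible orderings of agents
Step 3: In 3 orderings, agent 0 gets item 2
Step 4: Probability = 3/6 = 1/2

1/2


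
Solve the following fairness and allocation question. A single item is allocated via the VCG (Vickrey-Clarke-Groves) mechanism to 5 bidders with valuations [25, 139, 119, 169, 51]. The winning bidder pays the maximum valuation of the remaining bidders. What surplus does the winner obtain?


Step 1: The winner is the agent with the highest value: agent 3 with value 169
Step 2: Values of other agents: [25, 139, 119, 51]
Step 3: VCG payment = max of others' values = 139
Step 4: Surplus = 169 - 139 = 30

30


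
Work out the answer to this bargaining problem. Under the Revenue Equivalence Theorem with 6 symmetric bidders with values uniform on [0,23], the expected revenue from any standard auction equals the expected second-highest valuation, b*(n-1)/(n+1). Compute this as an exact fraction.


Step 1: By Revenue Equivalence, expected revenue = b*(n-1)/(n+1)
Step 2: Substituting n = 6, b = 23
Step 3: Revenue = 23*(6-1)/(6+1) = 23*5/7
Step 4: Revenue = 115/7

115/7


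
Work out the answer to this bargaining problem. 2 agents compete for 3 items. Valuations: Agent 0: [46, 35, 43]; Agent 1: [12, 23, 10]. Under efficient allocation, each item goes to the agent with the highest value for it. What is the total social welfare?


Step 1: For each item, find the maximum value among all agents.
Step 2: Item 0 -> Agent 0 (value 46)
Step 3: Item 1 -> Agent 0 (value 35)
Step 4: Item 2 -> Agent 0 (value 43)
Step 5: Total welfare = 46 + 35 + 43 = 124

124


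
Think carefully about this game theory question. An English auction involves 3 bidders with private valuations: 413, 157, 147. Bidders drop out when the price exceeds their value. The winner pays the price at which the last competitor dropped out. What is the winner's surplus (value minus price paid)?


Step 1: Identify the highest value: 413
Step 2: Identify the second-highest value: 157
Step 3: The final price = second-highest value = 157
Step 4: Surplus = 413 - 157 = 256

256


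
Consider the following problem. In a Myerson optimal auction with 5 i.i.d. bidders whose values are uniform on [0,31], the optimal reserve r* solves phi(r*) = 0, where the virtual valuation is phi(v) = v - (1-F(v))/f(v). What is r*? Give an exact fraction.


Step 1: For U[0,31], F(v) = v/31 and f(v) = 1/31
Step 2: phi(v) = v - (1 - v/31)/(1/31) = v - (31 - v) = 2v - 31
Step 3: Set phi(r*) = 0: 2r* - 31 = 0
Step 4: r* = 31/2 (the number of bidders n = 5 does not enter)

31/2


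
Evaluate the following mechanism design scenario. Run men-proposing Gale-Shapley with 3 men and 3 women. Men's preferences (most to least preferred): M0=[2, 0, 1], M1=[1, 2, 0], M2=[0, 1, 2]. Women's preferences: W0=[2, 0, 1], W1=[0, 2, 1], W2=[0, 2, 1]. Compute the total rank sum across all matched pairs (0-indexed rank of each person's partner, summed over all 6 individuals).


Step 1: Run Gale-Shapley (men propose, women hold best offer):
  M0 proposes to W2; she accepts
  M1 proposes to W1; she accepts
  M2 proposes to W0; she accepts
Step 2: Final matching: W0-M2, W1-M1, W2-M0
Step 3: 0-indexed ranks (man's rank of his match, then woman's): 0 + 0 + 0 + 2 + 0 + 0
Step 4: Total rank sum = 2

2


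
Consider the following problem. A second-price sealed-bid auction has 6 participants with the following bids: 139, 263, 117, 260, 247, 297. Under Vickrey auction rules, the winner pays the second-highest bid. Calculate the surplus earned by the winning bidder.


Step 1: Sort bids in descending order: 297, 263, 260, 247, 139, 117
Step 2: The winning bid is the highest: 297
Step 3: The payment equals the second-highest bid: 263
Step 4: Surplus = winner's bid - payment = 297 - 263 = 34

34


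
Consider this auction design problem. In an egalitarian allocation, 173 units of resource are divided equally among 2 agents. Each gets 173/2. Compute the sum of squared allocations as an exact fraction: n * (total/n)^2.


Step 1: Each agent's share = 173/2
Step 2: Square of each share = (173/2)^2 = 29929/4
Step 3: Sum of squares = 2 * 29929/4 = 29929/2

29929/2


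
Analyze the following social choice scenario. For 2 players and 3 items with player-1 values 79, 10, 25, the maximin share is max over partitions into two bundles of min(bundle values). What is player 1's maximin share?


Step 1: Item values = 79, 10, 25
Step 2: Enumerate all 2-bundle partitions and take the smaller bundle:
  Partition 1: {79} vs {10,25} -> bundles 79, 35; min = 35
  Partition 2: {10} vs {79,25} -> bundles 10, 104; min = 10
  Partition 3: {25} vs {79,10} -> bundles 25, 89; min = 25
Step 3: MMS = max(35, 10, 25) = 35

35


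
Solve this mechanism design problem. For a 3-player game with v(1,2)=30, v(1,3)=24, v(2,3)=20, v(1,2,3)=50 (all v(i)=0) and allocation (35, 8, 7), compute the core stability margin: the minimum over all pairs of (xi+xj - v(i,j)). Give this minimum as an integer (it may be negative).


Step 1: Slack for coalition (1,2): x1+x2 - v12 = 43 - 30 = 13
Step 2: Slack for coalition (1,3): x1+x3 - v13 = 42 - 24 = 18
Step 3: Slack for coalition (2,3): x2+x3 - v23 = 15 - 20 = -5
Step 4: Minimum slack = min(13, 18, -5) = -5, attained by (2,3); coalition (2,3) can block (slack < 0), so the allocation is not in the core

-5


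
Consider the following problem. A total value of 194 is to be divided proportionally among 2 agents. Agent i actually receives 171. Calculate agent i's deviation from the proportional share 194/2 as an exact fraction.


Step 1: Proportional share = 194/2 = 97
Step 2: Agent's actual allocation = 171
Step 3: Excess = 171 - 97 = 74

74


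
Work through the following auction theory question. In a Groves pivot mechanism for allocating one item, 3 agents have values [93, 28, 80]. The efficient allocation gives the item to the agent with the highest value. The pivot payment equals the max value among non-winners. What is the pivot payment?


Step 1: The efficient winner is agent 0 with value 93
Step 2: Other agents' values: [28, 80]
Step 3: Pivot payment = max(others) = 80
Step 4: The winner pays 80

80


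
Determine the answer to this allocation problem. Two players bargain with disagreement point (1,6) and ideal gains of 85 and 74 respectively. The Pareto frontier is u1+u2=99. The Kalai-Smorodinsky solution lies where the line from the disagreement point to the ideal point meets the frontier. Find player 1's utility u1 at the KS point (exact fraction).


Step 1: At the KS point, (u1-d1)/r1 = (u2-d2)/r2 = t and u1+u2 = 99
Step 2: u1 = d1 + r1*t and u2 = d2 + r2*t, so (d1 + r1*t) + (d2 + r2*t) = 99
Step 3: t = (99 - 1 - 6)/(85 + 74) = 92/159
Step 4: u1 = d1 + r1*t = 1 + 85 * 92/159 = 7979/159
Step 5: (Check: u2 = d2 + r2*t = 7762/159; u1+u2 = 7979/159 + 7762/159 = 99, on the frontier.)

7979/159


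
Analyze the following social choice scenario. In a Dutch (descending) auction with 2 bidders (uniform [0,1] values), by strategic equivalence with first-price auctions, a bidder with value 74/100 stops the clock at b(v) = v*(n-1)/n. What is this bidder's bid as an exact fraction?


Step 1: Dutch auctions are strategically equivalent to first-price auctions
Step 2: The equilibrium bid is b(v) = v*(n-1)/n
Step 3: b = 37/50 * 1/2
Step 4: b = 37/100

37/100


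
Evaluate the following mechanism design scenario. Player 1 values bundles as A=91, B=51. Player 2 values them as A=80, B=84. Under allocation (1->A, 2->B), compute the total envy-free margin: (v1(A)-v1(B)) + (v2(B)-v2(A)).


Step 1: Player 1's margin = v1(A) - v1(B) = 91 - 51 = 40
Step 2: Player 2's margin = v2(B) - v2(A) = 84 - 80 = 4
Step 3: Total margin = 40 + 4 = 44

44


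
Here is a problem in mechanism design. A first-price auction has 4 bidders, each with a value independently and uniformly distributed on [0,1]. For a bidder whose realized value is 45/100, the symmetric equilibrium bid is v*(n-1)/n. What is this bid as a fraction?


Step 1: The symmetric BNE bidding function is b(v) = v * (n-1) / n
Step 2: Substitute v = 9/20 and n = 4
Step 3: b = 9/20 * 3/4
Step 4: b = 27/80

27/80


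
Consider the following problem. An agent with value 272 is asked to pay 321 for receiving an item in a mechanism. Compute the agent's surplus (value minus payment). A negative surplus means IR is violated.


Step 1: Surplus = value - payment = 272 - 321 = -49
Step 2: IR is violated (surplus < 0)

-49


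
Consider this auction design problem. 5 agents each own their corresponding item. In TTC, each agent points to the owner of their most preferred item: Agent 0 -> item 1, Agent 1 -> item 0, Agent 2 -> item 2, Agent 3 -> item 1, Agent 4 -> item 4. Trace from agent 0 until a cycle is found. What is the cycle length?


Step 1: Trace the pointer graph from agent 0: 0 -> 1 -> 0
Step 2: A cycle is detected when we revisit agent 0
Step 3: The cycle is: 0 -> 1 -> 0
Step 4: Cycle length = 2

2


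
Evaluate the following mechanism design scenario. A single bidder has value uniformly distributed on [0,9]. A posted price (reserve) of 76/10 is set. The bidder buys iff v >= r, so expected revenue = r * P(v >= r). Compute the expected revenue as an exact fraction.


Step 1: Posted price r = 38/5, value support [0,9]
Step 2: P(v >= r) = (9 - 38/5)/9 = 7/45
Step 3: Expected revenue = r * P(v >= r) = 38/5 * 7/45
Step 4: Revenue = 266/225

266/225


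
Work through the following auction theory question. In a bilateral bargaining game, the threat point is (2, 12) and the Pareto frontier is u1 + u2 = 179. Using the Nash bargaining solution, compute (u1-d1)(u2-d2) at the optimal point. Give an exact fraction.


Step 1: The Nash solution splits surplus symmetrically above the disagreement point
Step 2: u1 = (total + d1 - d2)/2 = (179 + 2 - 12)/2 = 169/2
Step 3: u2 = (total - d1 + d2)/2 = (179 - 2 + 12)/2 = 189/2
Step 4: Nash product = (169/2 - 2) * (189/2 - 12)
Step 5: = 165/2 * 165/2 = 27225/4

27225/4


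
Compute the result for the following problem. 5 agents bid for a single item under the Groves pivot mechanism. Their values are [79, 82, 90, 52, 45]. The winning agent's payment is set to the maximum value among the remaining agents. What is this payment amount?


Step 1: The efficient winner is agent 2 with value 90
Step 2: Other agents' values: [79, 82, 52, 45]
Step 3: Pivot payment = max(others) = 82
Step 4: The winner pays 82

82


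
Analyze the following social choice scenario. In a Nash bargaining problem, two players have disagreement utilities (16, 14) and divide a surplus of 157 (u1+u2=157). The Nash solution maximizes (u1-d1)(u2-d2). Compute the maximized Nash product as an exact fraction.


Step 1: The Nash solution splits surplus symmetrically above the disagreement point
Step 2: u1 = (total + d1 - d2)/2 = (157 + 16 - 14)/2 = 159/2
Step 3: u2 = (total - d1 + d2)/2 = (157 - 16 + 14)/2 = 155/2
Step 4: Nash product = (159/2 - 16) * (155/2 - 14)
Step 5: = 127/2 * 127/2 = 16129/4

16129/4


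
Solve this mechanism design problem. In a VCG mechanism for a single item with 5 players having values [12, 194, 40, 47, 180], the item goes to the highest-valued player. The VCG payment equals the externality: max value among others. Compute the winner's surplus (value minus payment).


Step 1: The winner is the agent with the highest value: agent 1 with value 194
Step 2: Values of other agents: [12, 40, 47, 180]
Step 3: VCG payment = max of others' values = 180
Step 4: Surplus = 194 - 180 = 14

14


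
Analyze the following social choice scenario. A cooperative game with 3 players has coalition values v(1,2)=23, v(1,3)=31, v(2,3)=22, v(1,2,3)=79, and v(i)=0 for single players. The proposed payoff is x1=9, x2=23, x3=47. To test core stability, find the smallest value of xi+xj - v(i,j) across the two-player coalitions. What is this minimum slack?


Step 1: Slack for coalition (1,2): x1+x2 - v12 = 32 - 23 = 9
Step 2: Slack for coalition (1,3): x1+x3 - v13 = 56 - 31 = 25
Step 3: Slack for coalition (2,3): x2+x3 - v23 = 70 - 22 = 48
Step 4: Minimum slack = min(9, 25, 48) = 9, attained by (1,2); no pair can gain by deviating, so the allocation is in the core

9


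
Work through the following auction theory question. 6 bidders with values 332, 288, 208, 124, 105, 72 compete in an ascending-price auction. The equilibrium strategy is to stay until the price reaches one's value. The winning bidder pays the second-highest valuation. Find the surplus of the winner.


Step 1: Identify the highest value: 332
Step 2: Identify the second-highest value: 288
Step 3: The final price = second-highest value = 288
Step 4: Surplus = 332 - 288 = 44

44


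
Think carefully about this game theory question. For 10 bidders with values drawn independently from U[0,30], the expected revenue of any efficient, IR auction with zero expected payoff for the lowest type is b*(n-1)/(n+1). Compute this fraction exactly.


Step 1: By Revenue Equivalence, expected revenue = b*(n-1)/(n+1)
Step 2: Substituting n = 10, b = 30
Step 3: Revenue = 30*(10-1)/(10+1) = 30*9/11
Step 4: Revenue = 270/11

270/11


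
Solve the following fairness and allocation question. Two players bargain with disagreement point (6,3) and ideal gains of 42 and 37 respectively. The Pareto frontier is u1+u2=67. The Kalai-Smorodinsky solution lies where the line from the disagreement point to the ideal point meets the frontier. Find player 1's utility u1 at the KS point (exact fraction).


Step 1: At the KS point, (u1-d1)/r1 = (u2-d2)/r2 = t and u1+u2 = 67
Step 2: u1 = d1 + r1*t and u2 = d2 + r2*t, so (d1 + r1*t) + (d2 + r2*t) = 67
Step 3: t = (67 - 6 - 3)/(42 + 37) = 58/79
Step 4: u1 = d1 + r1*t = 6 + 42 * 58/79 = 2910/79
Step 5: (Check: u2 = d2 + r2*t = 2383/79; u1+u2 = 2910/79 + 2383/79 = 67, on the frontier.)

2910/79


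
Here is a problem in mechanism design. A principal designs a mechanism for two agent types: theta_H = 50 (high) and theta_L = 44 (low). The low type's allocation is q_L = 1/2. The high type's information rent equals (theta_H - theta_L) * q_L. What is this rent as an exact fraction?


Step 1: theta_H - theta_L = 50 - 44 = 6
Step 2: Information rent = (theta_H - theta_L) * q_L
Step 3: = 6 * 1/2
Step 4: = 3

3


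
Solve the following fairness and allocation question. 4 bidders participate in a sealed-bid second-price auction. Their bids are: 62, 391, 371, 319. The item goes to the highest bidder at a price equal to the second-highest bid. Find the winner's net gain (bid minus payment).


Step 1: Sort bids in descending order: 391, 371, 319, 62
Step 2: The winning bid is the highest: 391
Step 3: The payment equals the second-highest bid: 371
Step 4: Surplus = winner's bid - payment = 391 - 371 = 20

20


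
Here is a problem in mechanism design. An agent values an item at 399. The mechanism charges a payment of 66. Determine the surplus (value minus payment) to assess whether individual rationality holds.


Step 1: Surplus = value - payment = 399 - 66 = 333
Step 2: IR is satisfied (surplus >= 0)

333


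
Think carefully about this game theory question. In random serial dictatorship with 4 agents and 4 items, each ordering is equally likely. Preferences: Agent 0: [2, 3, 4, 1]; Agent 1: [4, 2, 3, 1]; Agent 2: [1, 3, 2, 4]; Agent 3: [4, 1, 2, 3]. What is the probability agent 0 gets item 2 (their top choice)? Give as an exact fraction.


Step 1: Agent 0 wants item 2
Step 2: There are 24 possible orderings of agents
Step 3: In 18 orderings, agent 0 gets item 2
Step 4: Probability = 18/24 = 3/4

3/4


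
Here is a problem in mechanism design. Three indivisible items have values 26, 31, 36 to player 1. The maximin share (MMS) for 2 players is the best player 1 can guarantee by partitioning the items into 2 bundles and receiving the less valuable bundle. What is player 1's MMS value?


Step 1: Item values = 26, 31, 36
Step 2: Enumerate all 2-bundle partitions and take the smaller bundle:
  Partition 1: {26} vs {31,36} -> bundles 26, 67; min = 26
  Partition 2: {31} vs {26,36} -> bundles 31, 62; min = 31
  Partition 3: {36} vs {26,31} -> bundles 36, 57; min = 36
Step 3: MMS = max(26, 31, 36) = 36

36


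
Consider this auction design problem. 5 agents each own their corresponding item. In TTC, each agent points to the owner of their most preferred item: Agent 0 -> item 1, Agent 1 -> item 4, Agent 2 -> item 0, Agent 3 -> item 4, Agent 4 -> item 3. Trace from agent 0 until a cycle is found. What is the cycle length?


Step 1: Trace the pointer graph from agent 0: 0 -> 1 -> 4 -> 3 -> 4
Step 2: A cycle is detected when we revisit agent 4
Step 3: The cycle is: 4 -> 3 -> 4
Step 4: Cycle length = 2

2


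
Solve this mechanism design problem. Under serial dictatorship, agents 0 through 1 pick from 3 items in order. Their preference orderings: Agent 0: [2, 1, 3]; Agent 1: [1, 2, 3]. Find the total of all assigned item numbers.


Step 1: Agent 0 picks item 2
Step 2: Agent 1 picks item 1
Step 3: Sum = 2 + 1 = 3

3


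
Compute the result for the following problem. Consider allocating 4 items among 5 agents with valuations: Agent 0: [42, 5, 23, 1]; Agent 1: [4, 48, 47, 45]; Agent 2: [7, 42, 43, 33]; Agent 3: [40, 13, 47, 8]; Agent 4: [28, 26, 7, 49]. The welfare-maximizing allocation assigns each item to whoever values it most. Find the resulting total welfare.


Step 1: For each item, find the maximum value among all agents.
Step 2: Item 0 -> Agent 0 (value 42)
Step 3: Item 1 -> Agent 1 (value 48)
Step 4: Item 2 -> Agent 1 (value 47)
Step 5: Item 3 -> Agent 4 (value 49)
Step 6: Total welfare = 42 + 48 + 47 + 49 = 186

186


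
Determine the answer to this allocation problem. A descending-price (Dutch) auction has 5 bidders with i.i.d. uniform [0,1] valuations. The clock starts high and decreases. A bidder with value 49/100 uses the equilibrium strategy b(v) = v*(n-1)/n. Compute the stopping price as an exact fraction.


Step 1: Dutch auctions are strategically equivalent to first-price auctions
Step 2: The equilibrium bid is b(v) = v*(n-1)/n
Step 3: b = 49/100 * 4/5
Step 4: b = 49/125

49/125


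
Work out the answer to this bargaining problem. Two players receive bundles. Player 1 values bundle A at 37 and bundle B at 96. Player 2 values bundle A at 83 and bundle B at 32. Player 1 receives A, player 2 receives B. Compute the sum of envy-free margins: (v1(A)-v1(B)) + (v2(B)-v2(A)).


Step 1: Player 1's margin = v1(A) - v1(B) = 37 - 96 = -59
Step 2: Player 2's margin = v2(B) - v2(A) = 32 - 83 = -51
Step 3: Total margin = -59 + -51 = -110

-110


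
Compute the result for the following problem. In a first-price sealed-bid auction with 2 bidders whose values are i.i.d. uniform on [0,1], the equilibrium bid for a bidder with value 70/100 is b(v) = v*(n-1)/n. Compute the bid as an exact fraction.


Step 1: The symmetric BNE bidding function is b(v) = v * (n-1) / n
Step 2: Substitute v = 7/10 and n = 2
Step 3: b = 7/10 * 1/2
Step 4: b = 7/20

7/20


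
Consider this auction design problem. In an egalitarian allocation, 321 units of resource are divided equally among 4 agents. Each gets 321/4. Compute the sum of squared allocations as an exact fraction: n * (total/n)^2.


Step 1: Each agent's share = 321/4
Step 2: Square of each share = (321/4)^2 = 103041/16
Step 3: Sum of squares = 4 * 103041/16 = 103041/4

103041/4


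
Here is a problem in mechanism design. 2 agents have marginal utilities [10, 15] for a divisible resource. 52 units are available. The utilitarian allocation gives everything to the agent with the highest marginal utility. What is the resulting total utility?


Step 1: The marginal utilities are [10, 15]
Step 2: The highest marginal utility is 15
Step 3: All 52 units go to that agent
Step 4: Total utility = 15 * 52 = 780

780


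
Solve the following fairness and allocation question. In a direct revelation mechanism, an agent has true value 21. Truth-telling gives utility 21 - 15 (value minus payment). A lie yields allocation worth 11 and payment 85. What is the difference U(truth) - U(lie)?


Step 1: U(truth) = value - payment = 21 - 15 = 6
Step 2: U(lie) = allocation - payment = 11 - 85 = -74
Step 3: IC gap = 6 - (-74) = 80

80


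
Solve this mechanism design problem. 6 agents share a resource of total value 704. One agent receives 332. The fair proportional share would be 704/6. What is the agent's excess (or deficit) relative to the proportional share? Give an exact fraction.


Step 1: Proportional share = 704/6 = 352/3
Step 2: Agent's actual allocation = 332
Step 3: Excess = 332 - 352/3 = 644/3

644/3


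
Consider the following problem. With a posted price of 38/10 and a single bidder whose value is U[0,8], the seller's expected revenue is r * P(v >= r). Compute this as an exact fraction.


Step 1: Posted price r = 19/5, value support [0,8]
Step 2: P(v >= r) = (8 - 19/5)/8 = 21/40
Step 3: Expected revenue = r * P(v >= r) = 19/5 * 21/40
Step 4: Revenue = 399/200

399/200


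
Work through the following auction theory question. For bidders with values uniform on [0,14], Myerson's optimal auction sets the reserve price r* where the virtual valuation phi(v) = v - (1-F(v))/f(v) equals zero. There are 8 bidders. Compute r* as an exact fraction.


Step 1: For U[0,14], F(v) = v/14 and f(v) = 1/14
Step 2: phi(v) = v - (1 - v/14)/(1/14) = v - (14 - v) = 2v - 14
Step 3: Set phi(r*) = 0: 2r* - 14 = 0
Step 4: r* = 14/2 = 7 (the number of bidders n = 8 does not enter)

7


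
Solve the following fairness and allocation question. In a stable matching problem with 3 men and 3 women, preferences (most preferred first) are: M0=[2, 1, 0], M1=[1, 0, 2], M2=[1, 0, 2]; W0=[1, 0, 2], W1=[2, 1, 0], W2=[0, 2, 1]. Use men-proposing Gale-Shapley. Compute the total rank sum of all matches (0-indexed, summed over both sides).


Step 1: Run Gale-Shapley (men propose, women hold best offer):
  M0 proposes to W2; she accepts
  M1 proposes to W1; she accepts
  M2 proposes to W1; she switches from M1
  M1 proposes to W0; she accepts
Step 2: Final matching: W0-M1, W1-M2, W2-M0
Step 3: 0-indexed ranks (man's rank of his match, then woman's): 1 + 0 + 0 + 0 + 0 + 0
Step 4: Total rank sum = 1

1
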